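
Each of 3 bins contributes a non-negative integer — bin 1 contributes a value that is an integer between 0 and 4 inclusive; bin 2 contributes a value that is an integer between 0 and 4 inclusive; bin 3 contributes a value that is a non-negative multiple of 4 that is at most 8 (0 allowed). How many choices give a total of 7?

The generating function for the choices is (1 + x + x^2 + x^3 + x^4)·(1 + x + x^2 + x^3 + x^4)·(1 + x^4 + x^8); the count is [x^7].
(1 + x + x^2 + x^3 + x^4) has coefficients 1,1,1,1,1 for degrees 0…4.
(1 + x + x^2 + x^3 + x^4) has coefficients 1,1,1,1,1,0,0,0 for degrees 0…7.
Finally multiplying by (1 + x^4 + x^8), the product of all factors after the first has coefficients 1,1,1,1,2,1,1,1 for degrees 0…7.
[x^7] = 1·1 + 1·1 + 1·1 + 1·2 + 1·1 = 6.

6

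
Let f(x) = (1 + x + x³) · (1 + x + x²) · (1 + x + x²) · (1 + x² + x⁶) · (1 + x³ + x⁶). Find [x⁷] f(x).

21

(1 + x + x³) has coefficients 1,1,0,1 for degrees 0…3.
(1 + x + x²) has coefficients 1,1,1,0,0,0,0,0 for degrees 0…7.
Multiplying by (1 + x + x²) gives running coefficients 1,2,3,2,1,0,0,0 for degrees 0…7.
Multiplying by (1 + x² + x⁶) gives running coefficients 1,2,4,4,4,2,2,2 for degrees 0…7.
Finally multiplying by (1 + x³ + x⁶), the product of all factors after the first has coefficients 1,2,4,5,6,6,7,8 for degrees 0…7.
[x⁷] = 1·8 + 1·7 + 1·6 = 21.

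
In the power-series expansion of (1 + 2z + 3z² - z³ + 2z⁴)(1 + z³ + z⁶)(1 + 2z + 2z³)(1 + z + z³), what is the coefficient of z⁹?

28

(1 + 2z + 3z² - z³ + 2z⁴) has coefficients 1,2,3,-1,2 for degrees 0…4.
(1 + z³ + z⁶) has coefficients 1,0,0,1,0,0,1,0,0,0 for degrees 0…9.
Multiplying by (1 + 2z + 2z³) gives running coefficients 1,2,0,3,2,0,3,2,0,2 for degrees 0…9.
Finally multiplying by (1 + z + z³), the product of all factors after the first has coefficients 1,3,2,4,7,2,6,7,2,5 for degrees 0…9.
[z⁹] = 1·5 + 2·2 + 3·7 − 1·6 + 2·2 = 28.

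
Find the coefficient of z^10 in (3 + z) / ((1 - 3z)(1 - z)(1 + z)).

The denominator gives the recurrence a_n = 3a_(n−1) + a_(n−2) − 3a_(n−3) for n ≥ 3; the numerator fixes a_0 = 3, a_1 = 10, a_2 = 33.
Iterating: 3, 10, 33, 100, 303, 910, 2733, 8200, 24603, 73810, 221433, so a_10 = 221433.

221433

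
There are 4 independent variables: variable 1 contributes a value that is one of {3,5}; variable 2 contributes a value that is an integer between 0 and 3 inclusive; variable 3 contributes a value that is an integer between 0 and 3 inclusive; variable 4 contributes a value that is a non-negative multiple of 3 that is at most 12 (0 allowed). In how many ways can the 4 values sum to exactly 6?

The generating function for the choices is (y^3 + y^5)·(1 + y + y^2 + y^3)·(1 + y + y^2 + y^3)·(1 + y^3 + y^6 + y^9 + y^12); the count is [y^6].
(y^3 + y^5) has coefficients 0,0,0,1,0,1 for degrees 0…5.
(1 + y + y^2 + y^3) has coefficients 1,1,1,1,0,0,0 for degrees 0…6.
Multiplying by (1 + y + y^2 + y^3) gives running coefficients 1,2,3,4,3,2,1 for degrees 0…6.
Finally multiplying by (1 + y^3 + y^6 + y^9 + y^12), the product of all factors after the first has coefficients 1,2,3,5,5,5,6 for degrees 0…6.
[y^6] = 1·5 + 1·2 = 7.

7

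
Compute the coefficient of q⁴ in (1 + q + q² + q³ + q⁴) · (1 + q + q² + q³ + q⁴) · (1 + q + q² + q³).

14

(1 + q + q² + q³ + q⁴) has coefficients 1,1,1,1,1 for degrees 0…4.
(1 + q + q² + q³ + q⁴) has coefficients 1,1,1,1,1 for degrees 0…4.
Finally multiplying by (1 + q + q² + q³), the product of all factors after the first has coefficients 1,2,3,4,4 for degrees 0…4.
[q⁴] = 1·4 + 1·4 + 1·3 + 1·2 + 1·1 = 14.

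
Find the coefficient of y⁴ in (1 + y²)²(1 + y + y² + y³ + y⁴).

4

(1 + y²)² has coefficients 1,0,2,0,1 for degrees 0…4.
(1 + y + y² + y³ + y⁴) has coefficients 1,1,1,1,1 for degrees 0…4.
[y⁴] = 1·1 + 2·1 + 1·1 = 4.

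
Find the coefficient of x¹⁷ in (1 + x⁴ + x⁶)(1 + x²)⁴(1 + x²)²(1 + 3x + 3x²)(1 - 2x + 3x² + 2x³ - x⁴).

220

(1 + x⁴ + x⁶) has coefficients 1,0,0,0,1,0,1 for degrees 0…6.
(1 + x²)⁴ has coefficients 1,0,4,0,6,0,4,0,1,0,0,0,0,0,0,0,0,0 for degrees 0…17.
Multiplying by (1 + x²)² gives running coefficients 1,0,6,0,15,0,20,0,15,0,6,0,1,0,0,0,0,0 for degrees 0…17.
Multiplying by (1 + 3x + 3x²) gives running coefficients 1,3,9,18,33,45,65,60,75,45,51,18,19,3,3,0,0,0 for degrees 0…17.
Finally multiplying by (1 - 2x + 3x² + 2x³ - x⁴), the product of all factors after the first has coefficients 1,1,6,11,29,48,101,113,207,160,241,141,151,76,39,23,-4,3 for degrees 0…17.
[x¹⁷] = 1·3 + 1·76 + 1·141 = 220.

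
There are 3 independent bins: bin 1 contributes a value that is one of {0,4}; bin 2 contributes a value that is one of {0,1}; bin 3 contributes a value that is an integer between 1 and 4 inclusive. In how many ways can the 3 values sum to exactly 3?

The generating function for the choices is (1 + z^4)·(1 + z)·(z + z^2 + z^3 + z^4); the count is [z^3].
(1 + z^4) has coefficients 1,0,0,0 for degrees 0…3.
(1 + z) has coefficients 1,1,0,0 for degrees 0…3.
Finally multiplying by (z + z^2 + z^3 + z^4), the product of all factors after the first has coefficients 0,1,2,2 for degrees 0…3.
[z^3] = 1·2 = 2.

2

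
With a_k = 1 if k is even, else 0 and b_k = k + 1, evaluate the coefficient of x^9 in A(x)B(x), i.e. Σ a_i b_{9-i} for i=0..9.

30

Write out a_i and b_{9-i} for i = 0,…,9 and sum the products.
Σ = 1·10 + 0·9 + 1·8 + 0·7 + 1·6 + 0·5 + 1·4 + 0·3 + 1·2 + 0·1 = 30.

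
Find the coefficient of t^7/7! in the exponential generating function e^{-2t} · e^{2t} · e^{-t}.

The EGF product rule gives c_7 = Σ_{k_1+k_2+k_3=7} C(7; k_1,k_2,k_3) · ∏ g_i(k_i), where e^{-2t} gives (-2)^k; e^{2t} gives (2)^k; e^{-t} gives (-1)^k.
g_1(k) for k = 0…7: 1, -2, 4, -8, 16, -32, 64, -128.
g_2(k) for k = 0…7: 1, 2, 4, 8, 16, 32, 64, 128.
g_3(k) for k = 0…7: 1, -1, 1, -1, 1, -1, 1, -1.
First combine the last two factors: h(k) = Σ_j C(k,j)·g_2(j)·g_3(k−j) for k = 0…7: 1, 1, 1, 1, 1, 1, 1, 1.
c_7 = Σ_k C(7,k)·g_1(k)·h(7−k) = 1·1·1 + 7·(-2)·1 + 21·4·1 + 35·(-8)·1 + 35·16·1 + 21·(-32)·1 + 7·64·1 + 1·(-128)·1 = 1 − 14 + 84 − 280 + 560 − 672 + 448 − 128 = -1.

-1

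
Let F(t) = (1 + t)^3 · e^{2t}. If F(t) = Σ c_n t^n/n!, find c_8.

The EGF product rule gives c_8 = Σ_{k_1+k_2=8} C(8; k_1,k_2) · ∏ g_i(k_i), where (1+t)^3 gives the falling factorial (3)_k; e^{2t} gives (2)^k.
g_1(k) for k = 0…8: 1, 3, 6, 6, 0, 0, 0, 0, 0.
g_2(k) for k = 0…8: 1, 2, 4, 8, 16, 32, 64, 128, 256.
c_8 = Σ_k C(8,k)·g_1(k)·g_2(8−k) = 1·1·256 + 8·3·128 + 28·6·64 + 56·6·32 = 256 + 3072 + 10752 + 10752 = 24832.

24832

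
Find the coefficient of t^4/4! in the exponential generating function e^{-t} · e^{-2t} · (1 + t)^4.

The EGF product rule gives c_4 = Σ_{k_1+k_2+k_3=4} C(4; k_1,k_2,k_3) · ∏ g_i(k_i), where e^{-t} gives (-1)^k; e^{-2t} gives (-2)^k; (1+t)^4 gives the falling factorial (4)_k.
g_1(k) for k = 0…4: 1, -1, 1, -1, 1.
g_2(k) for k = 0…4: 1, -2, 4, -8, 16.
g_3(k) for k = 0…4: 1, 4, 12, 24, 24.
First combine the last two factors: h(k) = Σ_j C(k,j)·g_2(j)·g_3(k−j) for k = 0…4: 1, 2, 0, -8, 8.
c_4 = Σ_k C(4,k)·g_1(k)·h(4−k) = 1·1·8 + 4·(-1)·(-8) + 4·(-1)·2 + 1·1·1 = 8 + 32 − 8 + 1 = 33.

33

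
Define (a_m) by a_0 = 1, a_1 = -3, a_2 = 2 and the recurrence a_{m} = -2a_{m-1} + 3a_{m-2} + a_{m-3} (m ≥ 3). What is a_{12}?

151452

The ordinary generating function has denominator 1 + 2x - 3x^2 - x^3.
Iterating the recurrence: a_0,…,a_{12} = 1, -3, 2, -12, 27, -88, 245, -727, 2101, -6138, 17852, -52017, 151452.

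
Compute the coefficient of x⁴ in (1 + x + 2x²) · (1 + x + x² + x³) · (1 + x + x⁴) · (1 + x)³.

53

(1 + x + 2x²) has coefficients 1,1,2 for degrees 0…2.
(1 + x + x² + x³) has coefficients 1,1,1,1,0 for degrees 0…4.
Multiplying by (1 + x + x⁴) gives running coefficients 1,2,2,2,2 for degrees 0…4.
Finally multiplying by (1 + x)³, the product of all factors after the first has coefficients 1,5,11,15,16 for degrees 0…4.
[x⁴] = 1·16 + 1·15 + 2·11 = 53.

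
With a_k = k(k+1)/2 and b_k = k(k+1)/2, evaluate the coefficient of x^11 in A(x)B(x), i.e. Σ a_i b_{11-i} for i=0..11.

2002

The convolution is the x^11 coefficient of A(x)B(x).
Σ = 0·66 + 1·55 + 3·45 + 6·36 + 10·28 + 15·21 + 21·15 + 28·10 + 36·6 + 45·3 + 55·1 + 66·0 = 2002.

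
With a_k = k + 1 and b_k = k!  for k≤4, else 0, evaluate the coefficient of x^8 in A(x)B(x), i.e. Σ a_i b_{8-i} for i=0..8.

187

Write out a_i and b_{8-i} for i = 0,…,8 and sum the products.
Σ = 1·0 + 2·0 + 3·0 + 4·0 + 5·24 + 6·6 + 7·2 + 8·1 + 9·1 = 187.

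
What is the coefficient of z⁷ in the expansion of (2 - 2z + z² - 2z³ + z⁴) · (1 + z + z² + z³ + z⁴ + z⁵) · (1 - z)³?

6

(2 - 2z + z² - 2z³ + z⁴) has coefficients 2,-2,1,-2,1 for degrees 0…4.
(1 + z + z² + z³ + z⁴ + z⁵) has coefficients 1,1,1,1,1,1,0,0 for degrees 0…7.
Finally multiplying by (1 - z)³, the product of all factors after the first has coefficients 1,-2,1,0,0,0,-1,2 for degrees 0…7.
[z⁷] = 2·2 − 2·(-1) + 1·0 − 2·0 + 1·0 = 6.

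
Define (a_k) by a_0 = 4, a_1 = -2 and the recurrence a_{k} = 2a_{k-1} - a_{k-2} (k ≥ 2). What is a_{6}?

The ordinary generating function has denominator 1 - 2y + y^2.
Iterating the recurrence: a_0,…,a_{6} = 4, -2, -8, -14, -20, -26, -32.

-32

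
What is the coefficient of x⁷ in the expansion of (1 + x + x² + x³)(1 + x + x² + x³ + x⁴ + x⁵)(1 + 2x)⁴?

314

(1 + x + x² + x³) has coefficients 1,1,1,1 for degrees 0…3.
(1 + x + x² + x³ + x⁴ + x⁵) has coefficients 1,1,1,1,1,1,0,0 for degrees 0…7.
Finally multiplying by (1 + 2x)⁴, the product of all factors after the first has coefficients 1,9,33,65,81,81,80,72 for degrees 0…7.
[x⁷] = 1·72 + 1·80 + 1·81 + 1·81 = 314.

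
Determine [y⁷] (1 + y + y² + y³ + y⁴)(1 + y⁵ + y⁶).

(1 + y + y² + y³ + y⁴) has coefficients 1,1,1,1,1 for degrees 0…4.
(1 + y⁵ + y⁶) has coefficients 1,0,0,0,0,1,1,0 for degrees 0…7.
[y⁷] = 1·0 + 1·1 + 1·1 + 1·0 + 1·0 = 2.

2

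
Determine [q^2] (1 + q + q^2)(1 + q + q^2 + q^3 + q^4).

(1 + q + q^2) has coefficients 1,1,1 for degrees 0…2.
(1 + q + q^2 + q^3 + q^4) has coefficients 1,1,1 for degrees 0…2.
[q^2] = 1·1 + 1·1 + 1·1 = 3.

3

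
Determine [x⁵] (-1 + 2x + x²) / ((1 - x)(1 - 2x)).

14

The denominator gives the recurrence a_n = 3a_(n−1) − 2a_(n−2) for n ≥ 3; the numerator fixes a_0 = -1, a_1 = -1, a_2 = 0.
Iterating: -1, -1, 0, 2, 6, 14, so a_5 = 14.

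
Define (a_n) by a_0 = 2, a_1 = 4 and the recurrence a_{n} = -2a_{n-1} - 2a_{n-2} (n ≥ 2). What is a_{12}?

The ordinary generating function has denominator 1 + 2t + 2t^2.
Iterating the recurrence: a_0,…,a_{12} = 2, 4, -12, 16, -8, -16, 48, -64, 32, 64, -192, 256, -128.

-128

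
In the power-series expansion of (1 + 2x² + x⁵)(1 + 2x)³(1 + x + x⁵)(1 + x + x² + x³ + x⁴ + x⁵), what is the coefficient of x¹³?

(1 + 2x² + x⁵) has coefficients 1,0,2,0,0,1 for degrees 0…5.
(1 + 2x)³ has coefficients 1,6,12,8,0,0,0,0,0,0,0,0,0,0 for degrees 0…13.
Multiplying by (1 + x + x⁵) gives running coefficients 1,7,18,20,8,1,6,12,8,0,0,0,0,0 for degrees 0…13.
Finally multiplying by (1 + x + x² + x³ + x⁴ + x⁵), the product of all factors after the first has coefficients 1,8,26,46,54,55,60,65,55,35,27,26,20,8 for degrees 0…13.
[x¹³] = 1·8 + 2·26 + 1·55 = 115.

115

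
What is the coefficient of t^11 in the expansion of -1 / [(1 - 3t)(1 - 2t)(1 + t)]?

-395850

The denominator gives the recurrence a_n = 4a_(n−1) − a_(n−2) − 6a_(n−3) for n ≥ 3; the numerator fixes a_0 = -1, a_1 = -4, a_2 = -15.
Iterating: -1, -4, -15, -50, -161, -504, -1555, -4750, -14421, -43604, -131495, -395850, so a_11 = -395850.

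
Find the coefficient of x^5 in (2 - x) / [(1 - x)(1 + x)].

Partial fractions give a closed form: a_n = (1/2)·1^n + (3/2)·(-1)^n.
At n = 5: a_5 = -1.

-1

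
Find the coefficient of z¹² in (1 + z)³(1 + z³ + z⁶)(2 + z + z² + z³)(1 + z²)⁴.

175

(1 + z)³ has coefficients 1,3,3,1 for degrees 0…3.
(1 + z³ + z⁶) has coefficients 1,0,0,1,0,0,1,0,0,0,0,0,0 for degrees 0…12.
Multiplying by (2 + z + z² + z³) gives running coefficients 2,1,1,3,1,1,3,1,1,1,0,0,0 for degrees 0…12.
Finally multiplying by (1 + z²)⁴, the product of all factors after the first has coefficients 2,1,9,7,17,19,21,27,25,24,27,17,19 for degrees 0…12.
[z¹²] = 1·19 + 3·17 + 3·27 + 1·24 = 175.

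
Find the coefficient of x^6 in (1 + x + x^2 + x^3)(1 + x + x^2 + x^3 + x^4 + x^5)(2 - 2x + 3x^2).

10

(1 + x + x^2 + x^3) has coefficients 1,1,1,1 for degrees 0…3.
(1 + x + x^2 + x^3 + x^4 + x^5) has coefficients 1,1,1,1,1,1,0 for degrees 0…6.
Finally multiplying by (2 - 2x + 3x^2), the product of all factors after the first has coefficients 2,0,3,3,3,3,1 for degrees 0…6.
[x^6] = 1·1 + 1·3 + 1·3 + 1·3 = 10.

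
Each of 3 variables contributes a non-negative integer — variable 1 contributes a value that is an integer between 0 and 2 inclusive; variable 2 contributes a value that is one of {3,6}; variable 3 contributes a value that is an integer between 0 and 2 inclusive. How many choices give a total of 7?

3

The generating function for the choices is (1 + q + q²)·(q³ + q⁶)·(1 + q + q²); the count is [q⁷].
(1 + q + q²) has coefficients 1,1,1 for degrees 0…2.
(q³ + q⁶) has coefficients 0,0,0,1,0,0,1,0 for degrees 0…7.
Finally multiplying by (1 + q + q²), the product of all factors after the first has coefficients 0,0,0,1,1,1,1,1 for degrees 0…7.
[q⁷] = 1·1 + 1·1 + 1·1 = 3.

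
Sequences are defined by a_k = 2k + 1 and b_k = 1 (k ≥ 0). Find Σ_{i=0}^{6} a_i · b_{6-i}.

Write out a_i and b_{6-i} for i = 0,…,6 and sum the products.
Σ = 1·1 + 3·1 + 5·1 + 7·1 + 9·1 + 11·1 + 13·1 = 49.

49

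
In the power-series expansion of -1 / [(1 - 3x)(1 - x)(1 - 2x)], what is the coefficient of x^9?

Partial fractions give a closed form: a_n = (-9/2)·3^n + (-1/2)·1^n + (4)·2^n.
At n = 9: a_9 = -86526.

-86526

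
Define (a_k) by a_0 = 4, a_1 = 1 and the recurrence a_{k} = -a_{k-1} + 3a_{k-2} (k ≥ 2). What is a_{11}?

The ordinary generating function has denominator 1 + x - 3x^2.
Iterating the recurrence: a_0,…,a_{11} = 4, 1, 11, -8, 41, -65, 188, -383, 947, -2096, 4937, -11225.

-11225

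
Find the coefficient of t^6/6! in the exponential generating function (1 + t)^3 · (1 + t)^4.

The EGF product rule gives c_6 = Σ_{k_1+k_2=6} C(6; k_1,k_2) · ∏ g_i(k_i), where (1+t)^3 gives the falling factorial (3)_k; (1+t)^4 gives the falling factorial (4)_k.
g_1(k) for k = 0…6: 1, 3, 6, 6, 0, 0, 0.
g_2(k) for k = 0…6: 1, 4, 12, 24, 24, 0, 0.
c_6 = Σ_k C(6,k)·g_1(k)·g_2(6−k) = 15·6·24 + 20·6·24 = 2160 + 2880 = 5040.

5040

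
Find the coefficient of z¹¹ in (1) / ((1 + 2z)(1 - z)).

Partial fractions give a closed form: a_n = (2/3)·(-2)^n + (1/3)·1^n.
At n = 11: a_11 = -1365.

-1365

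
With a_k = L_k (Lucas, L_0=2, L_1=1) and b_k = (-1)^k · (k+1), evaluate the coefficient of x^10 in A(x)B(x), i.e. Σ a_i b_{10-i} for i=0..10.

76

The convolution is the x^10 coefficient of A(x)B(x).
Σ = 2·11 + 1·(-10) + 3·9 + 4·(-8) + 7·7 + 11·(-6) + 18·5 + 29·(-4) + 47·3 + 76·(-2) + 123·1 = 76.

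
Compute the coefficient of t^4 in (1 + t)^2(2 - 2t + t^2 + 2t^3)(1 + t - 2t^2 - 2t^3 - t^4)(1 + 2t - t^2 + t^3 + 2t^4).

(1 + t)^2 has coefficients 1,2,1 for degrees 0…2.
(2 - 2t + t^2 + 2t^3) has coefficients 2,-2,1,2,0 for degrees 0…4.
Multiplying by (1 + t - 2t^2 - 2t^3 - t^4) gives running coefficients 2,0,-5,3,2 for degrees 0…4.
Finally multiplying by (1 + 2t - t^2 + t^3 + 2t^4), the product of all factors after the first has coefficients 2,4,-7,-5,17 for degrees 0…4.
[t^4] = 1·17 + 2·(-5) + 1·(-7) = 0.

0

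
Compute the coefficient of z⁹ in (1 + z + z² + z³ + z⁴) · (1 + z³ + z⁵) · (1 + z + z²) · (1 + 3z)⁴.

1522

(1 + z + z² + z³ + z⁴) has coefficients 1,1,1,1,1 for degrees 0…4.
(1 + z³ + z⁵) has coefficients 1,0,0,1,0,1,0,0,0,0 for degrees 0…9.
Multiplying by (1 + z + z²) gives running coefficients 1,1,1,1,1,2,1,1,0,0 for degrees 0…9.
Finally multiplying by (1 + 3z)⁴, the product of all factors after the first has coefficients 1,13,67,175,256,257,268,310,363,324 for degrees 0…9.
[z⁹] = 1·324 + 1·363 + 1·310 + 1·268 + 1·257 = 1522.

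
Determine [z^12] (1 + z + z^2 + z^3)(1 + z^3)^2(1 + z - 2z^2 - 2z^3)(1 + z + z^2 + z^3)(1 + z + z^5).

(1 + z + z^2 + z^3) has coefficients 1,1,1,1 for degrees 0…3.
(1 + z^3)^2 has coefficients 1,0,0,2,0,0,1,0,0,0,0,0,0 for degrees 0…12.
Multiplying by (1 + z - 2z^2 - 2z^3) gives running coefficients 1,1,-2,0,2,-4,-3,1,-2,-2,0,0,0 for degrees 0…12.
Multiplying by (1 + z + z^2 + z^3) gives running coefficients 1,2,0,0,1,-4,-5,-4,-8,-6,-3,-4,-2 for degrees 0…12.
Finally multiplying by (1 + z + z^5), the product of all factors after the first has coefficients 1,3,2,0,1,-2,-7,-9,-12,-13,-13,-12,-10 for degrees 0…12.
[z^12] = 1·(-10) + 1·(-12) + 1·(-13) + 1·(-13) = -48.

-48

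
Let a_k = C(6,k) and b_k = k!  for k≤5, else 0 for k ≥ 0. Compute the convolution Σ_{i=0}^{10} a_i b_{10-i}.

744

Write out a_i and b_{10-i} for i = 0,…,10 and sum the products.
Σ = 1·0 + 6·0 + 15·0 + 20·0 + 15·0 + 6·120 + 1·24 + 0·6 + 0·2 + 0·1 + 0·1 = 744.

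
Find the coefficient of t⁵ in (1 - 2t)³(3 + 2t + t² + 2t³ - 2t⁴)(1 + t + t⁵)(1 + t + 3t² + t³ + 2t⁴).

(1 - 2t)³ has coefficients 1,-6,12,-8 for degrees 0…3.
(3 + 2t + t² + 2t³ - 2t⁴) has coefficients 3,2,1,2,-2,0 for degrees 0…5.
Multiplying by (1 + t + t⁵) gives running coefficients 3,5,3,3,0,1 for degrees 0…5.
Finally multiplying by (1 + t + 3t² + t³ + 2t⁴), the product of all factors after the first has coefficients 3,8,17,24,23,23 for degrees 0…5.
[t⁵] = 1·23 − 6·23 + 12·24 − 8·17 = 37.

37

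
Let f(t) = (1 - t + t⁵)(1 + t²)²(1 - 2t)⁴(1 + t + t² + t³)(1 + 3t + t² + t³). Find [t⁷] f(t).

105

(1 - t + t⁵) has coefficients 1,-1,0,0,0,1 for degrees 0…5.
(1 + t²)² has coefficients 1,0,2,0,1,0,0,0 for degrees 0…7.
Multiplying by (1 - 2t)⁴ gives running coefficients 1,-8,26,-48,65,-72,56,-32 for degrees 0…7.
Multiplying by (1 + t + t² + t³) gives running coefficients 1,-7,19,-29,35,-29,1,17 for degrees 0…7.
Finally multiplying by (1 + 3t + t² + t³), the product of all factors after the first has coefficients 1,-4,-1,22,-40,66,-80,26 for degrees 0…7.
[t⁷] = 1·26 − 1·(-80) + 1·(-1) = 105.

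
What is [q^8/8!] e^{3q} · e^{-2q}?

1

The EGF product rule gives c_8 = Σ_{k_1+k_2=8} C(8; k_1,k_2) · ∏ g_i(k_i), where e^{3q} gives (3)^k; e^{-2q} gives (-2)^k.
g_1(k) for k = 0…8: 1, 3, 9, 27, 81, 243, 729, 2187, 6561.
g_2(k) for k = 0…8: 1, -2, 4, -8, 16, -32, 64, -128, 256.
c_8 = Σ_k C(8,k)·g_1(k)·g_2(8−k) = 1·1·256 + 8·3·(-128) + 28·9·64 + 56·27·(-32) + 70·81·16 + 56·243·(-8) + 28·729·4 + 8·2187·(-2) + 1·6561·1 = 256 − 3072 + 16128 − 48384 + 90720 − 108864 + 81648 − 34992 + 6561 = 1.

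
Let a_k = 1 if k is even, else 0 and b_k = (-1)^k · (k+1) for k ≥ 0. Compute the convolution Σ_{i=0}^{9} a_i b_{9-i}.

-30

This is [x^9] in the product of the two ordinary generating functions.
Σ = 1·(-10) + 0·9 + 1·(-8) + 0·7 + 1·(-6) + 0·5 + 1·(-4) + 0·3 + 1·(-2) + 0·1 = -30.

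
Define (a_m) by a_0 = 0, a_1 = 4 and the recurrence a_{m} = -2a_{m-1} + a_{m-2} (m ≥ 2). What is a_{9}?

The ordinary generating function has denominator 1 + 2z - z^2.
Iterating the recurrence: a_0,…,a_{9} = 0, 4, -8, 20, -48, 116, -280, 676, -1632, 3940.

3940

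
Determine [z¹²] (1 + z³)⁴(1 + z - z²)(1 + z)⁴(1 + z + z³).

73

(1 + z³)⁴ has coefficients 1,0,0,4,0,0,6,0,0,4,0,0,1 for degrees 0…12.
(1 + z - z²) has coefficients 1,1,-1,0,0,0,0,0,0,0,0,0,0 for degrees 0…12.
Multiplying by (1 + z)⁴ gives running coefficients 1,5,9,6,-1,-3,-1,0,0,0,0,0,0 for degrees 0…12.
Finally multiplying by (1 + z + z³), the product of all factors after the first has coefficients 1,6,14,16,10,5,2,-2,-3,-1,0,0,0 for degrees 0…12.
[z¹²] = 1·0 + 4·(-1) + 6·2 + 4·16 + 1·1 = 73.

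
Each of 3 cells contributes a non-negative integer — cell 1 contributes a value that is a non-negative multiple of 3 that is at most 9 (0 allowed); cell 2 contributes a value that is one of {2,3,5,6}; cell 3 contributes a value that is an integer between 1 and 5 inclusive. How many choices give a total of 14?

6

The generating function for the choices is (1 + t^3 + t^6 + t^9)·(t^2 + t^3 + t^5 + t^6)·(t + t^2 + t^3 + t^4 + t^5); the count is [t^14].
(1 + t^3 + t^6 + t^9) has coefficients 1,0,0,1,0,0,1,0,0,1 for degrees 0…9.
(t^2 + t^3 + t^5 + t^6) has coefficients 0,0,1,1,0,1,1,0,0,0,0,0,0,0,0 for degrees 0…14.
Finally multiplying by (t + t^2 + t^3 + t^4 + t^5), the product of all factors after the first has coefficients 0,0,0,1,2,2,3,4,3,2,2,1,0,0,0 for degrees 0…14.
[t^14] = 1·0 + 1·1 + 1·3 + 1·2 = 6.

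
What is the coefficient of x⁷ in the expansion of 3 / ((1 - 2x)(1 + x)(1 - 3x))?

14250

Partial fractions give a closed form: a_n = (-4)·2^n + (1/4)·(-1)^n + (27/4)·3^n.
At n = 7: a_7 = 14250.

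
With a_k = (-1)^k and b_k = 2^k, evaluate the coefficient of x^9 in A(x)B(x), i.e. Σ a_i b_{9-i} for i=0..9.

341

Write out a_i and b_{9-i} for i = 0,…,9 and sum the products.
Σ = 1·512 − 1·256 + 1·128 − 1·64 + 1·32 − 1·16 + 1·8 − 1·4 + 1·2 − 1·1 = 341.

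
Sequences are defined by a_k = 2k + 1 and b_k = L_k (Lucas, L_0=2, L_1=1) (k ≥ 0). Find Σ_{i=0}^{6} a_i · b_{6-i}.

Write out a_i and b_{6-i} for i = 0,…,6 and sum the products.
Σ = 1·18 + 3·11 + 5·7 + 7·4 + 9·3 + 11·1 + 13·2 = 178.

178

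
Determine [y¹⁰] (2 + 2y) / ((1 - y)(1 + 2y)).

Partial fractions give a closed form: a_n = (4/3)·1^n + (2/3)·(-2)^n.
At n = 10: a_10 = 684.

684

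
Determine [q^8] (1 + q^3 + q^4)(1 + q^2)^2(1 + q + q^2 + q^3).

(1 + q^3 + q^4) has coefficients 1,0,0,1,1 for degrees 0…4.
(1 + q^2)^2 has coefficients 1,0,2,0,1,0,0,0,0 for degrees 0…8.
Finally multiplying by (1 + q + q^2 + q^3), the product of all factors after the first has coefficients 1,1,3,3,3,3,1,1,0 for degrees 0…8.
[q^8] = 1·0 + 1·3 + 1·3 = 6.

6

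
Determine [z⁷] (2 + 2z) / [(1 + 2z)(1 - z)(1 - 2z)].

340

The denominator gives the recurrence a_n = a_(n−1) + 4a_(n−2) − 4a_(n−3) for n ≥ 3; the numerator fixes a_0 = 2, a_1 = 4, a_2 = 12.
Iterating: 2, 4, 12, 20, 52, 84, 212, 340, so a_7 = 340.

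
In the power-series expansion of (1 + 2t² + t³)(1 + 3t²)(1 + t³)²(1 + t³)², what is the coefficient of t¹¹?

(1 + 2t² + t³) has coefficients 1,0,2,1 for degrees 0…3.
(1 + 3t²) has coefficients 1,0,3,0,0,0,0,0,0,0,0,0 for degrees 0…11.
Multiplying by (1 + t³)² gives running coefficients 1,0,3,2,0,6,1,0,3,0,0,0 for degrees 0…11.
Finally multiplying by (1 + t³)², the product of all factors after the first has coefficients 1,0,3,4,0,12,6,0,18,4,0,12 for degrees 0…11.
[t¹¹] = 1·12 + 2·4 + 1·18 = 38.

38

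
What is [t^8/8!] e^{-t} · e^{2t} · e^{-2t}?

1

The EGF product rule gives c_8 = Σ_{k_1+k_2+k_3=8} C(8; k_1,k_2,k_3) · ∏ g_i(k_i), where e^{-t} gives (-1)^k; e^{2t} gives (2)^k; e^{-2t} gives (-2)^k.
g_1(k) for k = 0…8: 1, -1, 1, -1, 1, -1, 1, -1, 1.
g_2(k) for k = 0…8: 1, 2, 4, 8, 16, 32, 64, 128, 256.
g_3(k) for k = 0…8: 1, -2, 4, -8, 16, -32, 64, -128, 256.
First combine the last two factors: h(k) = Σ_j C(k,j)·g_2(j)·g_3(k−j) for k = 0…8: 1, 0, 0, 0, 0, 0, 0, 0, 0.
c_8 = Σ_k C(8,k)·g_1(k)·h(8−k) = 1·1·1 = 1.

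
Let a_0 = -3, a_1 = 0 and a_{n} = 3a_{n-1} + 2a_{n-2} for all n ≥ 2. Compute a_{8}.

The ordinary generating function has denominator 1 - 3y - 2y^2.
Iterating the recurrence: a_0,…,a_{8} = -3, 0, -6, -18, -66, -234, -834, -2970, -10578.

-10578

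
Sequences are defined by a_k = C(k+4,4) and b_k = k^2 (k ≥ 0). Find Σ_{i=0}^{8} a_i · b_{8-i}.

5148

This is [x^8] in the product of the two ordinary generating functions.
Σ = 1·64 + 5·49 + 15·36 + 35·25 + 70·16 + 126·9 + 210·4 + 330·1 + 495·0 = 5148.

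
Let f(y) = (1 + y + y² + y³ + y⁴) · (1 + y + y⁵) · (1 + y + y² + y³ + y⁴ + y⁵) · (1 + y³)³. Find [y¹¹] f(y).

(1 + y + y² + y³ + y⁴) has coefficients 1,1,1,1,1 for degrees 0…4.
(1 + y + y⁵) has coefficients 1,1,0,0,0,1,0,0,0,0,0,0 for degrees 0…11.
Multiplying by (1 + y + y² + y³ + y⁴ + y⁵) gives running coefficients 1,2,2,2,2,3,2,1,1,1,1,0 for degrees 0…11.
Finally multiplying by (1 + y³)³, the product of all factors after the first has coefficients 1,2,2,5,8,9,11,13,16,14,12,14 for degrees 0…11.
[y¹¹] = 1·14 + 1·12 + 1·14 + 1·16 + 1·13 = 69.

69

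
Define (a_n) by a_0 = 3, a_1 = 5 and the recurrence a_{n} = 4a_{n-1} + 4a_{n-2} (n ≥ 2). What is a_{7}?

The ordinary generating function has denominator 1 - 4z - 4z^2.
Iterating the recurrence: a_0,…,a_{7} = 3, 5, 32, 148, 720, 3472, 16768, 80960.

80960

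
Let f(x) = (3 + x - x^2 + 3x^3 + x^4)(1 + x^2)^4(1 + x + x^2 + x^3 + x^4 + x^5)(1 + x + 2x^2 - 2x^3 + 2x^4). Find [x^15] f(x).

(3 + x - x^2 + 3x^3 + x^4) has coefficients 3,1,-1,3,1 for degrees 0…4.
(1 + x^2)^4 has coefficients 1,0,4,0,6,0,4,0,1,0,0,0,0,0,0,0 for degrees 0…15.
Multiplying by (1 + x + x^2 + x^3 + x^4 + x^5) gives running coefficients 1,1,5,5,11,11,14,14,11,11,5,5,1,1,0,0 for degrees 0…15.
Finally multiplying by (1 + x + 2x^2 - 2x^3 + 2x^4), the product of all factors after the first has coefficients 1,2,8,10,26,24,47,38,53,44,38,38,16,24,3,10 for degrees 0…15.
[x^15] = 3·10 + 1·3 − 1·24 + 3·16 + 1·38 = 95.

95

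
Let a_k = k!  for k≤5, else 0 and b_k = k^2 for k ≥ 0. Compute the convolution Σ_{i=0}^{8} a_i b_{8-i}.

1799

Write out a_i and b_{8-i} for i = 0,…,8 and sum the products.
Σ = 1·64 + 1·49 + 2·36 + 6·25 + 24·16 + 120·9 + 0·4 + 0·1 + 0·0 = 1799.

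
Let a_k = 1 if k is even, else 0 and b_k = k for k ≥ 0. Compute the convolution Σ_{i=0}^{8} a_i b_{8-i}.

20

The convolution is the x^8 coefficient of A(x)B(x).
Σ = 1·8 + 0·7 + 1·6 + 0·5 + 1·4 + 0·3 + 1·2 + 0·1 + 1·0 = 20.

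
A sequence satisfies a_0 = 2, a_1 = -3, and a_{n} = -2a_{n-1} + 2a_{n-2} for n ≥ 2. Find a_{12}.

The ordinary generating function has denominator 1 + 2x - 2x^2.
Iterating the recurrence: a_0,…,a_{12} = 2, -3, 10, -26, 72, -196, 536, -1464, 4000, -10928, 29856, -81568, 222848.

222848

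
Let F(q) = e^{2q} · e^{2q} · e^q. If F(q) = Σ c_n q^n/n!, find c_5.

The EGF product rule gives c_5 = Σ_{k_1+k_2+k_3=5} C(5; k_1,k_2,k_3) · ∏ g_i(k_i), where e^{2q} gives (2)^k; e^{2q} gives (2)^k; e^q gives (1)^k.
g_1(k) for k = 0…5: 1, 2, 4, 8, 16, 32.
g_2(k) for k = 0…5: 1, 2, 4, 8, 16, 32.
g_3(k) for k = 0…5: 1, 1, 1, 1, 1, 1.
First combine the last two factors: h(k) = Σ_j C(k,j)·g_2(j)·g_3(k−j) for k = 0…5: 1, 3, 9, 27, 81, 243.
c_5 = Σ_k C(5,k)·g_1(k)·h(5−k) = 1·1·243 + 5·2·81 + 10·4·27 + 10·8·9 + 5·16·3 + 1·32·1 = 243 + 810 + 1080 + 720 + 240 + 32 = 3125.

3125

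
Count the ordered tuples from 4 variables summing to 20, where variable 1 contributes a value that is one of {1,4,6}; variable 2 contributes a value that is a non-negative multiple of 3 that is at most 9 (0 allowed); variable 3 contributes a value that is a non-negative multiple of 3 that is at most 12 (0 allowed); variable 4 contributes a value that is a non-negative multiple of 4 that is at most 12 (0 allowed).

10

The generating function for the choices is (q + q⁴ + q⁶)·(1 + q³ + q⁶ + q⁹)·(1 + q³ + q⁶ + q⁹ + q¹²)·(1 + q⁴ + q⁸ + q¹²); the count is [q²⁰].
(q + q⁴ + q⁶) has coefficients 0,1,0,0,1,0,1 for degrees 0…6.
(1 + q³ + q⁶ + q⁹) has coefficients 1,0,0,1,0,0,1,0,0,1,0,0,0,0,0,0,0,0,0,0,0 for degrees 0…20.
Multiplying by (1 + q³ + q⁶ + q⁹ + q¹²) gives running coefficients 1,0,0,2,0,0,3,0,0,4,0,0,4,0,0,3,0,0,2,0,0 for degrees 0…20.
Finally multiplying by (1 + q⁴ + q⁸ + q¹²), the product of all factors after the first has coefficients 1,0,0,2,1,0,3,2,1,4,3,2,5,4,3,5,4,4,5,3,4 for degrees 0…20.
[q²⁰] = 1·3 + 1·4 + 1·3 = 10.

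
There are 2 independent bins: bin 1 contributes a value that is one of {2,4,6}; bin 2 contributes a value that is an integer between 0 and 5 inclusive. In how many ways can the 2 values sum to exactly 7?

The generating function for the choices is (x^2 + x^4 + x^6)·(1 + x + x^2 + x^3 + x^4 + x^5); the count is [x^7].
(x^2 + x^4 + x^6) has coefficients 0,0,1,0,1,0,1 for degrees 0…6.
(1 + x + x^2 + x^3 + x^4 + x^5) has coefficients 1,1,1,1,1,1,0,0 for degrees 0…7.
[x^7] = 1·1 + 1·1 + 1·1 = 3.

3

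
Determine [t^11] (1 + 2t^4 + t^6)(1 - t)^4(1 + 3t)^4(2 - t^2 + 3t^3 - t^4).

-701

(1 + 2t^4 + t^6) has coefficients 1,0,0,0,2,0,1 for degrees 0…6.
(1 - t)^4 has coefficients 1,-4,6,-4,1,0,0,0,0,0,0,0 for degrees 0…11.
Multiplying by (1 + 3t)^4 gives running coefficients 1,8,12,-40,-74,120,108,-216,81,0,0,0 for degrees 0…11.
Finally multiplying by (2 - t^2 + 3t^3 - t^4), the product of all factors after the first has coefficients 2,16,23,-85,-137,308,158,-734,488,420,-837,459 for degrees 0…11.
[t^11] = 1·459 + 2·(-734) + 1·308 = -701.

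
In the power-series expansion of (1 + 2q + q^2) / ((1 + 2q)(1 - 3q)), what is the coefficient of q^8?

7024

The denominator gives the recurrence a_n = a_(n−1) + 6a_(n−2) for n ≥ 3; the numerator fixes a_0 = 1, a_1 = 3, a_2 = 10.
Iterating: 1, 3, 10, 28, 88, 256, 784, 2320, 7024, so a_8 = 7024.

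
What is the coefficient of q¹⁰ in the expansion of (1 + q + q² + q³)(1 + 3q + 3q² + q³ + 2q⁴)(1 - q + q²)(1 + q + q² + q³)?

(1 + q + q² + q³) has coefficients 1,1,1,1 for degrees 0…3.
(1 + 3q + 3q² + q³ + 2q⁴) has coefficients 1,3,3,1,2,0,0,0,0,0,0 for degrees 0…10.
Multiplying by (1 - q + q²) gives running coefficients 1,2,1,1,4,-1,2,0,0,0,0 for degrees 0…10.
Finally multiplying by (1 + q + q² + q³), the product of all factors after the first has coefficients 1,3,4,5,8,5,6,5,1,2,0 for degrees 0…10.
[q¹⁰] = 1·0 + 1·2 + 1·1 + 1·5 = 8.

8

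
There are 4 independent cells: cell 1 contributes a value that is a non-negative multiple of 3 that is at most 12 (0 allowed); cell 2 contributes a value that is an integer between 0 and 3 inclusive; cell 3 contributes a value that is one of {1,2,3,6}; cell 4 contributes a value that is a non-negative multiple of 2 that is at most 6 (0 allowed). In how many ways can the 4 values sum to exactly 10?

The generating function for the choices is (1 + y^3 + y^6 + y^9 + y^12)·(1 + y + y^2 + y^3)·(y + y^2 + y^3 + y^6)·(1 + y^2 + y^4 + y^6); the count is [y^10].
(1 + y^3 + y^6 + y^9 + y^12) has coefficients 1,0,0,1,0,0,1,0,0,1,0 for degrees 0…10.
(1 + y + y^2 + y^3) has coefficients 1,1,1,1,0,0,0,0,0,0,0 for degrees 0…10.
Multiplying by (y + y^2 + y^3 + y^6) gives running coefficients 0,1,2,3,3,2,2,1,1,1,0 for degrees 0…10.
Finally multiplying by (1 + y^2 + y^4 + y^6), the product of all factors after the first has coefficients 0,1,2,4,5,6,7,7,8,7,6 for degrees 0…10.
[y^10] = 1·6 + 1·7 + 1·5 + 1·1 = 19.

19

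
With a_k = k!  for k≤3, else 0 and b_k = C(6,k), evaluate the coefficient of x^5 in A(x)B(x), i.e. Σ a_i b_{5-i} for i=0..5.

The convolution is the x^5 coefficient of A(x)B(x).
Σ = 1·6 + 1·15 + 2·20 + 6·15 + 0·6 + 0·1 = 151.

151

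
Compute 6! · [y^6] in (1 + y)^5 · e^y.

4051

The EGF product rule gives c_6 = Σ_{k_1+k_2=6} C(6; k_1,k_2) · ∏ g_i(k_i), where (1+y)^5 gives the falling factorial (5)_k; e^y gives (1)^k.
g_1(k) for k = 0…6: 1, 5, 20, 60, 120, 120, 0.
g_2(k) for k = 0…6: 1, 1, 1, 1, 1, 1, 1.
c_6 = Σ_k C(6,k)·g_1(k)·g_2(6−k) = 1·1·1 + 6·5·1 + 15·20·1 + 20·60·1 + 15·120·1 + 6·120·1 = 1 + 30 + 300 + 1200 + 1800 + 720 = 4051.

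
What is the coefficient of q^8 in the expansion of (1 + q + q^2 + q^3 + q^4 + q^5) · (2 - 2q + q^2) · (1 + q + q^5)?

2

(1 + q + q^2 + q^3 + q^4 + q^5) has coefficients 1,1,1,1,1,1 for degrees 0…5.
(2 - 2q + q^2) has coefficients 2,-2,1,0,0,0,0,0,0 for degrees 0…8.
Finally multiplying by (1 + q + q^5), the product of all factors after the first has coefficients 2,0,-1,1,0,2,-2,1,0 for degrees 0…8.
[q^8] = 1·0 + 1·1 + 1·(-2) + 1·2 + 1·0 + 1·1 = 2.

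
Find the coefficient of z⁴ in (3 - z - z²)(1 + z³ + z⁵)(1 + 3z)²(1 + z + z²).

16

(3 - z - z²) has coefficients 3,-1,-1 for degrees 0…2.
(1 + z³ + z⁵) has coefficients 1,0,0,1,0 for degrees 0…4.
Multiplying by (1 + 3z)² gives running coefficients 1,6,9,1,6 for degrees 0…4.
Finally multiplying by (1 + z + z²), the product of all factors after the first has coefficients 1,7,16,16,16 for degrees 0…4.
[z⁴] = 3·16 − 1·16 − 1·16 = 16.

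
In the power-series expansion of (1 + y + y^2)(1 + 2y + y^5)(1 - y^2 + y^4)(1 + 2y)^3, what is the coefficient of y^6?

(1 + y + y^2) has coefficients 1,1,1 for degrees 0…2.
(1 + 2y + y^5) has coefficients 1,2,0,0,0,1,0 for degrees 0…6.
Multiplying by (1 - y^2 + y^4) gives running coefficients 1,2,-1,-2,1,3,0 for degrees 0…6.
Finally multiplying by (1 + 2y)^3, the product of all factors after the first has coefficients 1,8,23,24,-7,-23,14 for degrees 0…6.
[y^6] = 1·14 + 1·(-23) + 1·(-7) = -16.

-16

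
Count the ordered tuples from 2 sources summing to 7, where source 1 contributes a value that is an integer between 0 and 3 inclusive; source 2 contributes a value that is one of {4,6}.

The generating function for the choices is (1 + y + y² + y³)·(y⁴ + y⁶); the count is [y⁷].
(1 + y + y² + y³) has coefficients 1,1,1,1 for degrees 0…3.
(y⁴ + y⁶) has coefficients 0,0,0,0,1,0,1,0 for degrees 0…7.
[y⁷] = 1·0 + 1·1 + 1·0 + 1·1 = 2.

2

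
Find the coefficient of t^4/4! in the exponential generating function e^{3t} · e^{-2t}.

1

The EGF product rule gives c_4 = Σ_{k_1+k_2=4} C(4; k_1,k_2) · ∏ g_i(k_i), where e^{3t} gives (3)^k; e^{-2t} gives (-2)^k.
g_1(k) for k = 0…4: 1, 3, 9, 27, 81.
g_2(k) for k = 0…4: 1, -2, 4, -8, 16.
c_4 = Σ_k C(4,k)·g_1(k)·g_2(4−k) = 1·1·16 + 4·3·(-8) + 6·9·4 + 4·27·(-2) + 1·81·1 = 16 − 96 + 216 − 216 + 81 = 1.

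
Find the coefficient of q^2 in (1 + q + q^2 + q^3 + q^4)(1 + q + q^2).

(1 + q + q^2 + q^3 + q^4) has coefficients 1,1,1 for degrees 0…2.
(1 + q + q^2) has coefficients 1,1,1 for degrees 0…2.
[q^2] = 1·1 + 1·1 + 1·1 = 3.

3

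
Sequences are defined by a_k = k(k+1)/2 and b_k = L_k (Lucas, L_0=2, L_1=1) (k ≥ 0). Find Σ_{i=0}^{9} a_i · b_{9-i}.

751

Write out a_i and b_{9-i} for i = 0,…,9 and sum the products.
Σ = 0·76 + 1·47 + 3·29 + 6·18 + 10·11 + 15·7 + 21·4 + 28·3 + 36·1 + 45·2 = 751.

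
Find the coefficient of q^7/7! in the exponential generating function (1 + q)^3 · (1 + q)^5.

The EGF product rule gives c_7 = Σ_{k_1+k_2=7} C(7; k_1,k_2) · ∏ g_i(k_i), where (1+q)^3 gives the falling factorial (3)_k; (1+q)^5 gives the falling factorial (5)_k.
g_1(k) for k = 0…7: 1, 3, 6, 6, 0, 0, 0, 0.
g_2(k) for k = 0…7: 1, 5, 20, 60, 120, 120, 0, 0.
c_7 = Σ_k C(7,k)·g_1(k)·g_2(7−k) = 21·6·120 + 35·6·120 = 15120 + 25200 = 40320.

40320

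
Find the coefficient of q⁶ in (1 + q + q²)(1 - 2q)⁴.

(1 + q + q²) has coefficients 1,1,1 for degrees 0…2.
(1 - 2q)⁴ has coefficients 1,-8,24,-32,16,0,0 for degrees 0…6.
[q⁶] = 1·0 + 1·0 + 1·16 = 16.

16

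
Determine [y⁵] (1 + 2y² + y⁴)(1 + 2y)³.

(1 + 2y² + y⁴) has coefficients 1,0,2,0,1 for degrees 0…4.
(1 + 2y)³ has coefficients 1,6,12,8,0,0 for degrees 0…5.
[y⁵] = 1·0 + 2·8 + 1·6 = 22.

22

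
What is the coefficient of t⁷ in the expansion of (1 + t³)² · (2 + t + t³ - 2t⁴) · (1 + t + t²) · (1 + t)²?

14

(1 + t³)² has coefficients 1,0,0,2,0,0,1 for degrees 0…6.
(2 + t + t³ - 2t⁴) has coefficients 2,1,0,1,-2,0,0,0 for degrees 0…7.
Multiplying by (1 + t + t²) gives running coefficients 2,3,3,2,-1,-1,-2,0 for degrees 0…7.
Finally multiplying by (1 + t)², the product of all factors after the first has coefficients 2,7,11,11,6,-1,-5,-5 for degrees 0…7.
[t⁷] = 1·(-5) + 2·6 + 1·7 = 14.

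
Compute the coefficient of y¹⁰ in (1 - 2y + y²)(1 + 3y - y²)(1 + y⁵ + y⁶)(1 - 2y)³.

(1 - 2y + y²) has coefficients 1,-2,1 for degrees 0…2.
(1 + 3y - y²) has coefficients 1,3,-1,0,0,0,0,0,0,0,0 for degrees 0…10.
Multiplying by (1 + y⁵ + y⁶) gives running coefficients 1,3,-1,0,0,1,4,2,-1,0,0 for degrees 0…10.
Finally multiplying by (1 - 2y)³, the product of all factors after the first has coefficients 1,-3,-7,34,-36,9,-2,-10,27,-2,-28 for degrees 0…10.
[y¹⁰] = 1·(-28) − 2·(-2) + 1·27 = 3.

3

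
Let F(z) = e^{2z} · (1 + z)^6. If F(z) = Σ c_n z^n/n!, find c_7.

The EGF product rule gives c_7 = Σ_{k_1+k_2=7} C(7; k_1,k_2) · ∏ g_i(k_i), where e^{2z} gives (2)^k; (1+z)^6 gives the falling factorial (6)_k.
g_1(k) for k = 0…7: 1, 2, 4, 8, 16, 32, 64, 128.
g_2(k) for k = 0…7: 1, 6, 30, 120, 360, 720, 720, 0.
c_7 = Σ_k C(7,k)·g_1(k)·g_2(7−k) = 7·2·720 + 21·4·720 + 35·8·360 + 35·16·120 + 21·32·30 + 7·64·6 + 1·128·1 = 10080 + 60480 + 100800 + 67200 + 20160 + 2688 + 128 = 261536.

261536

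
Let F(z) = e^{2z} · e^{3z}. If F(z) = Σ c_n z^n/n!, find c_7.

78125

The EGF product rule gives c_7 = Σ_{k_1+k_2=7} C(7; k_1,k_2) · ∏ g_i(k_i), where e^{2z} gives (2)^k; e^{3z} gives (3)^k.
g_1(k) for k = 0…7: 1, 2, 4, 8, 16, 32, 64, 128.
g_2(k) for k = 0…7: 1, 3, 9, 27, 81, 243, 729, 2187.
c_7 = Σ_k C(7,k)·g_1(k)·g_2(7−k) = 1·1·2187 + 7·2·729 + 21·4·243 + 35·8·81 + 35·16·27 + 21·32·9 + 7·64·3 + 1·128·1 = 2187 + 10206 + 20412 + 22680 + 15120 + 6048 + 1344 + 128 = 78125.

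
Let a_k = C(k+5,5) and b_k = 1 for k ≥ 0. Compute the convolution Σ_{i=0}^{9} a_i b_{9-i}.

The convolution is the t^9 coefficient of A(t)B(t).
Σ = 1·1 + 6·1 + 21·1 + 56·1 + 126·1 + 252·1 + 462·1 + 792·1 + 1287·1 + 2002·1 = 5005.

5005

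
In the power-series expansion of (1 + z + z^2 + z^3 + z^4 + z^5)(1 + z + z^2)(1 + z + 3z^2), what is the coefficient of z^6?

(1 + z + z^2 + z^3 + z^4 + z^5) has coefficients 1,1,1,1,1,1 for degrees 0…5.
(1 + z + z^2) has coefficients 1,1,1,0,0,0,0 for degrees 0…6.
Finally multiplying by (1 + z + 3z^2), the product of all factors after the first has coefficients 1,2,5,4,3,0,0 for degrees 0…6.
[z^6] = 1·0 + 1·0 + 1·3 + 1·4 + 1·5 + 1·2 = 14.

14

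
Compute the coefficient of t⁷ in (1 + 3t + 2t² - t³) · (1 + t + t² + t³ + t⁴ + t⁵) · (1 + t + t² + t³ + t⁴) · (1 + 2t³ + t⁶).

67

(1 + 3t + 2t² - t³) has coefficients 1,3,2,-1 for degrees 0…3.
(1 + t + t² + t³ + t⁴ + t⁵) has coefficients 1,1,1,1,1,1,0,0 for degrees 0…7.
Multiplying by (1 + t + t² + t³ + t⁴) gives running coefficients 1,2,3,4,5,5,4,3 for degrees 0…7.
Finally multiplying by (1 + 2t³ + t⁶), the product of all factors after the first has coefficients 1,2,3,6,9,11,13,15 for degrees 0…7.
[t⁷] = 1·15 + 3·13 + 2·11 − 1·9 = 67.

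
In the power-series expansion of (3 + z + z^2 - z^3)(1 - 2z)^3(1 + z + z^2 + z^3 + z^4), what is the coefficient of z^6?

(3 + z + z^2 - z^3) has coefficients 3,1,1,-1 for degrees 0…3.
(1 - 2z)^3 has coefficients 1,-6,12,-8,0,0,0 for degrees 0…6.
Finally multiplying by (1 + z + z^2 + z^3 + z^4), the product of all factors after the first has coefficients 1,-5,7,-1,-1,-2,4 for degrees 0…6.
[z^6] = 3·4 + 1·(-2) + 1·(-1) − 1·(-1) = 10.

10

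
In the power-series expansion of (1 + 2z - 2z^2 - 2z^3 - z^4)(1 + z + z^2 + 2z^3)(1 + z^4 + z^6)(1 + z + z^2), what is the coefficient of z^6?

-7

(1 + 2z - 2z^2 - 2z^3 - z^4) has coefficients 1,2,-2,-2,-1 for degrees 0…4.
(1 + z + z^2 + 2z^3) has coefficients 1,1,1,2,0,0,0 for degrees 0…6.
Multiplying by (1 + z^4 + z^6) gives running coefficients 1,1,1,2,1,1,2 for degrees 0…6.
Finally multiplying by (1 + z + z^2), the product of all factors after the first has coefficients 1,2,3,4,4,4,4 for degrees 0…6.
[z^6] = 1·4 + 2·4 − 2·4 − 2·4 − 1·3 = -7.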